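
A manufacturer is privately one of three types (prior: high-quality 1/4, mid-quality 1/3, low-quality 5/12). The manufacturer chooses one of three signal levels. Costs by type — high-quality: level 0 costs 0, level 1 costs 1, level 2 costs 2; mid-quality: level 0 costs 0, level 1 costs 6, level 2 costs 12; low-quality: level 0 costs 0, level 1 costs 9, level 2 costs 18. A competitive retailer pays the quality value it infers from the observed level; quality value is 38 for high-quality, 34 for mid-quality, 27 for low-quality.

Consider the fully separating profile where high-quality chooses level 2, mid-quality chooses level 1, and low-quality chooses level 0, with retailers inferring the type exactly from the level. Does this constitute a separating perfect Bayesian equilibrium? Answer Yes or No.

Yes

Separating prices: level 2 → 38, level 1 → 34, level 0 → 27.
high-quality (assigned level 2): level 0: 27 − 0 = 27; level 1: 34 − 1 = 33; level 2: 38 − 2 = 36. high-quality stays.
mid-quality (assigned level 1): level 0: 27 − 0 = 27; level 1: 34 − 6 = 28; level 2: 38 − 12 = 26. mid-quality stays.
low-quality (assigned level 0): level 0: 27 − 0 = 27; level 1: 34 − 9 = 25; level 2: 38 − 18 = 20. low-quality stays.
Every type prefers its assigned level; separation holds.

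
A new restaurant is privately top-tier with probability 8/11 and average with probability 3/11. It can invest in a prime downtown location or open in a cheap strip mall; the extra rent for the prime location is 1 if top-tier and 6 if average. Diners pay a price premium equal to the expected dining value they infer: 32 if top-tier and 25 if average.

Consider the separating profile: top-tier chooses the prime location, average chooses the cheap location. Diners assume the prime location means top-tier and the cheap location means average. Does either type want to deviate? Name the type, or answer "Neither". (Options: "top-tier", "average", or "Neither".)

average

The prime location pays 32; the cheap location pays 25.
top-tier: assigned the prime location, nets 32 − 1 = 31; deviating to the cheap location nets 25.
average: assigned the cheap location, nets 25; deviating to the prime location nets 32 − 6 = 26.
The average type gains 1 by deviating.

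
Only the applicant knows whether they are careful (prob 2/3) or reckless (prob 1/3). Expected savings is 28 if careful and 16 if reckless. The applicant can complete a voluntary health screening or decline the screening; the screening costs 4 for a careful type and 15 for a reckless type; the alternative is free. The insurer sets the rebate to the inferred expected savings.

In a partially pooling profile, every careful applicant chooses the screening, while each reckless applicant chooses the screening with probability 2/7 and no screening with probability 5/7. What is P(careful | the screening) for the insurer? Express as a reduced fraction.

P(the screening) = (2/3)·1 + (1/3)·(2/7) = 16/21.
By Bayes' rule, P(careful | the screening) = (2/3) / (16/21) = 7/8.

7/8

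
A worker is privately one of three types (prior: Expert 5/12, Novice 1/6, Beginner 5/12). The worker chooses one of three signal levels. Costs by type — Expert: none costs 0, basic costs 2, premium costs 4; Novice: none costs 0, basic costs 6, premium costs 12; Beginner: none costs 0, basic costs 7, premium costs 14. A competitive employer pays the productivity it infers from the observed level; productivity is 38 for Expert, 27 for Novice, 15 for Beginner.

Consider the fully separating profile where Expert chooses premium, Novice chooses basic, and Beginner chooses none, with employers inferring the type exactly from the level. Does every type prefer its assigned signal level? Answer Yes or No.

No

Separating wages: premium → 38, basic → 27, none → 15.
Expert (assigned premium): none: 15 − 0 = 15; basic: 27 − 2 = 25; premium: 38 − 4 = 34. Expert stays.
Novice (assigned basic): none: 15 − 0 = 15; basic: 27 − 6 = 21; premium: 38 − 12 = 26. Novice prefers premium.
Beginner (assigned none): none: 15 − 0 = 15; basic: 27 − 7 = 20; premium: 38 − 14 = 24. Beginner prefers premium.
At least one type deviates; the separating profile fails.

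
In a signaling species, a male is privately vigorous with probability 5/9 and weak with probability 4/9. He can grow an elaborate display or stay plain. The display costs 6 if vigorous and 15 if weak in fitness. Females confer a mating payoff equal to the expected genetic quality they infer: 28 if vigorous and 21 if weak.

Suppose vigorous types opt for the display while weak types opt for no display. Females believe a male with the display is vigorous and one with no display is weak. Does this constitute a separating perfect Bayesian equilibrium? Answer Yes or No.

Yes

Under these beliefs, the display earns mating payoff 28 and no display earns mating payoff 21.
vigorous: the display nets 28 − 6 = 22; no display nets 21. vigorous prefers the display.
weak: the display nets 28 − 15 = 13; no display nets 21. weak prefers no display.
Neither type deviates, so the separating profile is an equilibrium.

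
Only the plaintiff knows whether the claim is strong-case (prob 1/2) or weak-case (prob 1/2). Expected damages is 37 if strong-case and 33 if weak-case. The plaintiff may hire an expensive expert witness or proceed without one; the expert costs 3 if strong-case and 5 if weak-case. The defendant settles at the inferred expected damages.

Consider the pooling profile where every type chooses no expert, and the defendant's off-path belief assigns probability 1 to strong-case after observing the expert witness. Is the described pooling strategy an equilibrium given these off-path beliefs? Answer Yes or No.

On path, the defendant holds the prior and pays 1/2·37 + 1/2·33 = 35. Off path (the expert witness), believing strong-case, it pays 37.
strong-case: no expert nets 35; the expert witness nets 37 − 3 = 34. strong-case stays.
weak-case: no expert nets 35; the expert witness nets 37 − 5 = 32. weak-case stays.
No type deviates, so pooling is sustained.

Yes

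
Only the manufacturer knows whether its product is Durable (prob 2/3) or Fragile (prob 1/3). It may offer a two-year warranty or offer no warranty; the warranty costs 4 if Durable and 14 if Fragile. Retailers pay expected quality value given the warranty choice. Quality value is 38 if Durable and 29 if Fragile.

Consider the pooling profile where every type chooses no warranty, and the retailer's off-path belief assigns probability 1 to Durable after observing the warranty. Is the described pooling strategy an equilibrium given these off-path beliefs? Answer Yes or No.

On path, the retailer holds the prior and pays 2/3·38 + 1/3·29 = 35. Off path (the warranty), believing Durable, it pays 38.
Durable: no warranty nets 35; the warranty nets 38 − 4 = 34. Durable stays.
Fragile: no warranty nets 35; the warranty nets 38 − 14 = 24. Fragile stays.
No type deviates, so pooling is sustained.

Yes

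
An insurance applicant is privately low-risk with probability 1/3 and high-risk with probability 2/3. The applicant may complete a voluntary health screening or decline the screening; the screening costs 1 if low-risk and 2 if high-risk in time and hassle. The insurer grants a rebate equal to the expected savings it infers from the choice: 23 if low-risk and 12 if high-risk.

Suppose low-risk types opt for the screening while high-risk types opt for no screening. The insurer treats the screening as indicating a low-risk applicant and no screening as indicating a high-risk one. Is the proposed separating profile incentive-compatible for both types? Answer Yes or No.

No

Under these beliefs, the screening earns rebate 23 and no screening earns rebate 12.
low-risk: the screening nets 23 − 1 = 22; no screening nets 12. low-risk prefers the screening.
high-risk: the screening nets 23 − 2 = 21; no screening nets 12. high-risk would deviate to the screening.
high-risk has a profitable deviation, so the profile is not an equilibrium.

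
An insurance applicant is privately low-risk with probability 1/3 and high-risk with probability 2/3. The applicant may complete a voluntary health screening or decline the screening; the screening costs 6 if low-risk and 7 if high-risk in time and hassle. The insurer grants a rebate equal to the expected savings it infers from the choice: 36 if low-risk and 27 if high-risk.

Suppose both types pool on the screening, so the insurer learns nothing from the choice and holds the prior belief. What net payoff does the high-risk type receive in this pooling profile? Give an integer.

23

Pooled rebate = 1/3·36 + 2/3·27 = 30.
high-risk pays cost 7 for the screening, so net payoff = 30 − 7 = 23.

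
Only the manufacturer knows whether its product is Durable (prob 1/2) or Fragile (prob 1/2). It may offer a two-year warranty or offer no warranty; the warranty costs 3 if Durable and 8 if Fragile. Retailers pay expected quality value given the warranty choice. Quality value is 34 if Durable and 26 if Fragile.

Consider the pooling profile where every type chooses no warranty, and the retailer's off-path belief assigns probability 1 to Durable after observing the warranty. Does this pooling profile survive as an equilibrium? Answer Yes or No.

No

On path, the retailer holds the prior and pays 1/2·34 + 1/2·26 = 30. Off path (the warranty), believing Durable, it pays 34.
Durable: no warranty nets 30; the warranty nets 34 − 3 = 31. Durable would deviate.
Fragile: no warranty nets 30; the warranty nets 34 − 8 = 26. Fragile stays.
A type deviates, so pooling fails.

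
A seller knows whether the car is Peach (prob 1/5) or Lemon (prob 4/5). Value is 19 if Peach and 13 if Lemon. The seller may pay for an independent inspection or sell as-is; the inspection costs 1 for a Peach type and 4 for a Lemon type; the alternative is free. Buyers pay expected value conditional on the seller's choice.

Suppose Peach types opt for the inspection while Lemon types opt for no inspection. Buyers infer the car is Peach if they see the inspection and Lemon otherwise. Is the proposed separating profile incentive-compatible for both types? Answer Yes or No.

Under these beliefs, the inspection earns price 19 and no inspection earns price 13.
Peach: the inspection nets 19 − 1 = 18; no inspection nets 13. Peach prefers the inspection.
Lemon: the inspection nets 19 − 4 = 15; no inspection nets 13. Lemon would deviate to the inspection.
Lemon has a profitable deviation, so the profile is not an equilibrium.

No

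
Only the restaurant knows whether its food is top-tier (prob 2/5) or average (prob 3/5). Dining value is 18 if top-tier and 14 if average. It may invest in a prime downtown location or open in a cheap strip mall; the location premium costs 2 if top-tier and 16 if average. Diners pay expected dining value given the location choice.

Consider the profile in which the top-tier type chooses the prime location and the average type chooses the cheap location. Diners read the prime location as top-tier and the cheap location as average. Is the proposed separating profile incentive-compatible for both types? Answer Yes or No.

Yes

Under these beliefs, the prime location earns price premium 18 and the cheap location earns price premium 14.
top-tier: the prime location nets 18 − 2 = 16; the cheap location nets 14. top-tier prefers the prime location.
average: the prime location nets 18 − 16 = 2; the cheap location nets 14. average prefers the cheap location.
Neither type deviates, so the separating profile is an equilibrium.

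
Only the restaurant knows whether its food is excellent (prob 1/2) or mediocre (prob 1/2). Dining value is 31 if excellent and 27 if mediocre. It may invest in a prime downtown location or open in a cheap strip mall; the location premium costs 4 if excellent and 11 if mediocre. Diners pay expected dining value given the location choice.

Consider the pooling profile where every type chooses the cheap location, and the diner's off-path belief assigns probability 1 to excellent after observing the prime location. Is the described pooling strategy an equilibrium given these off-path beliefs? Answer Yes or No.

On path, the diner holds the prior and pays 1/2·31 + 1/2·27 = 29. Off path (the prime location), believing excellent, it pays 31.
excellent: the cheap location nets 29; the prime location nets 31 − 4 = 27. excellent stays.
mediocre: the cheap location nets 29; the prime location nets 31 − 11 = 20. mediocre stays.
No type deviates, so pooling is sustained.

Yes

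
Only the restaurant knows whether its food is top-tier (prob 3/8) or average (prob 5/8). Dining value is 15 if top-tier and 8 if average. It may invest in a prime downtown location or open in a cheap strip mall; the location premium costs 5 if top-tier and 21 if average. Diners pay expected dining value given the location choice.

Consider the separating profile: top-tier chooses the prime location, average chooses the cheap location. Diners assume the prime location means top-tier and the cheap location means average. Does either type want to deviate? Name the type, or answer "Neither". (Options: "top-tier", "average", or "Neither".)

Neither

The prime location pays 15; the cheap location pays 8.
top-tier: assigned the prime location, nets 15 − 5 = 10; deviating to the cheap location nets 8.
average: assigned the cheap location, nets 8; deviating to the prime location nets 15 − 21 = -6.
Both types strictly prefer their assigned action; no profitable deviation.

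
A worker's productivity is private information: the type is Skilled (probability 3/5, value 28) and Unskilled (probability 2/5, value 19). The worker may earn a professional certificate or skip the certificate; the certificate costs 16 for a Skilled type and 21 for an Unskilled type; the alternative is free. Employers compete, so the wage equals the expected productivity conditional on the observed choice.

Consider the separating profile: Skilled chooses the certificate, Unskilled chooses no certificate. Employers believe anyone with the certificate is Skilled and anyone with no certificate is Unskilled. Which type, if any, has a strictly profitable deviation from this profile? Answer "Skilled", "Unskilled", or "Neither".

The certificate pays 28; no certificate pays 19.
Skilled: assigned the certificate, nets 28 − 16 = 12; deviating to no certificate nets 19.
Unskilled: assigned no certificate, nets 19; deviating to the certificate nets 28 − 21 = 7.
The Skilled type gains 7 by deviating.

Skilled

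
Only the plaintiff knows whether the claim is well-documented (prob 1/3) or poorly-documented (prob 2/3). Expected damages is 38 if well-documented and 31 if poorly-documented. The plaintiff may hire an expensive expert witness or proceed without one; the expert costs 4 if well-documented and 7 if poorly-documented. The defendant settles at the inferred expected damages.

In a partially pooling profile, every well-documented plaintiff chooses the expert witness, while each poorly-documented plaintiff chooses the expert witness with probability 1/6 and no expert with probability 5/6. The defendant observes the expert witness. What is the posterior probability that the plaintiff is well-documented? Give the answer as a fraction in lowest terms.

P(the expert witness) = (1/3)·1 + (2/3)·(1/6) = 4/9.
By Bayes' rule, P(well-documented | the expert witness) = (1/3) / (4/9) = 3/4.

3/4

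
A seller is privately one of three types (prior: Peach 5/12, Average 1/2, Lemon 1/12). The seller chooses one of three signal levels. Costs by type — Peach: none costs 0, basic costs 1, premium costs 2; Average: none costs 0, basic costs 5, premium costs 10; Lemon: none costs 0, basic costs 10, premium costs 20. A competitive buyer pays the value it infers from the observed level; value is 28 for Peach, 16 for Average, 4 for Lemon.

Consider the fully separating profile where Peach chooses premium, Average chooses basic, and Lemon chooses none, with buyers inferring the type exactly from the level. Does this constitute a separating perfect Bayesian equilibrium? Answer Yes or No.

No

Separating prices: premium → 28, basic → 16, none → 4.
Peach (assigned premium): none: 4 − 0 = 4; basic: 16 − 1 = 15; premium: 28 − 2 = 26. Peach stays.
Average (assigned basic): none: 4 − 0 = 4; basic: 16 − 5 = 11; premium: 28 − 10 = 18. Average prefers premium.
Lemon (assigned none): none: 4 − 0 = 4; basic: 16 − 10 = 6; premium: 28 − 20 = 8. Lemon prefers premium.
At least one type deviates; the separating profile fails.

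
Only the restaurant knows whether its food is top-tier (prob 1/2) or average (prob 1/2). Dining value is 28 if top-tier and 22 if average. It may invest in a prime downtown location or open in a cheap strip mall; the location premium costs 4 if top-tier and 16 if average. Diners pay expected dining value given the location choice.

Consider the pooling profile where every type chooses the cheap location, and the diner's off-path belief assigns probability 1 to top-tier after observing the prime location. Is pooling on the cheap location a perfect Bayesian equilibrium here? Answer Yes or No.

Yes

On path, the diner holds the prior and pays 1/2·28 + 1/2·22 = 25. Off path (the prime location), believing top-tier, it pays 28.
top-tier: the cheap location nets 25; the prime location nets 28 − 4 = 24. top-tier stays.
average: the cheap location nets 25; the prime location nets 28 − 16 = 12. average stays.
No type deviates, so pooling is sustained.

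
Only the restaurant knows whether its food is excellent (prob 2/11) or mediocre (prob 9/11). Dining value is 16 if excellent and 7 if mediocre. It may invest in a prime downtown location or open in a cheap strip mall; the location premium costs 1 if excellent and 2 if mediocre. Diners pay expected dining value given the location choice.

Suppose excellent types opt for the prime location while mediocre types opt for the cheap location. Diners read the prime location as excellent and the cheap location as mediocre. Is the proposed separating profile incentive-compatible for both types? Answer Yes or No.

No

Under these beliefs, the prime location earns price premium 16 and the cheap location earns price premium 7.
excellent: the prime location nets 16 − 1 = 15; the cheap location nets 7. excellent prefers the prime location.
mediocre: the prime location nets 16 − 2 = 14; the cheap location nets 7. mediocre would deviate to the prime location.
mediocre has a profitable deviation, so the profile is not an equilibrium.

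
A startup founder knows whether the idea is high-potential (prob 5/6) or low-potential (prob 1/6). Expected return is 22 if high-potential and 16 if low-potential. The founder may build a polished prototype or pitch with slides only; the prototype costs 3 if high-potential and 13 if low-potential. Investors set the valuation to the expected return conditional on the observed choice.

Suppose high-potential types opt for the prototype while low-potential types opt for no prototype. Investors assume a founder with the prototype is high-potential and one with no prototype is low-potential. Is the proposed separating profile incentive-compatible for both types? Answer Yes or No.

Yes

Under these beliefs, the prototype earns valuation 22 and no prototype earns valuation 16.
high-potential: the prototype nets 22 − 3 = 19; no prototype nets 16. high-potential prefers the prototype.
low-potential: the prototype nets 22 − 13 = 9; no prototype nets 16. low-potential prefers no prototype.
Neither type deviates, so the separating profile is an equilibrium.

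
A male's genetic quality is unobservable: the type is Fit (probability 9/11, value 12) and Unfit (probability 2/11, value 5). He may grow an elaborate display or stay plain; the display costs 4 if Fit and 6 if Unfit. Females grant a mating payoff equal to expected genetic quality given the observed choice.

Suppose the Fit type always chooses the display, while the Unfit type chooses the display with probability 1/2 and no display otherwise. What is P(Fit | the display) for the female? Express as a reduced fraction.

9/10

P(the display) = (9/11)·1 + (2/11)·(1/2) = 10/11.
By Bayes' rule, P(Fit | the display) = (9/11) / (10/11) = 9/10.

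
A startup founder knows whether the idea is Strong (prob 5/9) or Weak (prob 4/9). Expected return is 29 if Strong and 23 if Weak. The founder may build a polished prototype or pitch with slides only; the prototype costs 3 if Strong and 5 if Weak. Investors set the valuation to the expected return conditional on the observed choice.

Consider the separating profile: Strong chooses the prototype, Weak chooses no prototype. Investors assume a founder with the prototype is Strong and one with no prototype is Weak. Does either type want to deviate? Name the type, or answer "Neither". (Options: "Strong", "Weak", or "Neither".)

The prototype pays 29; no prototype pays 23.
Strong: assigned the prototype, nets 29 − 3 = 26; deviating to no prototype nets 23.
Weak: assigned no prototype, nets 23; deviating to the prototype nets 29 − 5 = 24.
The Weak type gains 1 by deviating.

Weak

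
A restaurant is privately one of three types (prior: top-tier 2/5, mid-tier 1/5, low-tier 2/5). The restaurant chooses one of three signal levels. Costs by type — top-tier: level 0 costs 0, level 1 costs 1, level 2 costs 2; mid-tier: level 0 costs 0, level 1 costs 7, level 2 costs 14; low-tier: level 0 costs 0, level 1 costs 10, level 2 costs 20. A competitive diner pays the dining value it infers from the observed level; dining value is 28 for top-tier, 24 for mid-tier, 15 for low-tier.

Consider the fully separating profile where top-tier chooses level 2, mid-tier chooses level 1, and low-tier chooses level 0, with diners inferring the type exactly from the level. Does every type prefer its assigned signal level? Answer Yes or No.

Yes

Separating price premiums: level 2 → 28, level 1 → 24, level 0 → 15.
top-tier (assigned level 2): level 0: 15 − 0 = 15; level 1: 24 − 1 = 23; level 2: 28 − 2 = 26. top-tier stays.
mid-tier (assigned level 1): level 0: 15 − 0 = 15; level 1: 24 − 7 = 17; level 2: 28 − 14 = 14. mid-tier stays.
low-tier (assigned level 0): level 0: 15 − 0 = 15; level 1: 24 − 10 = 14; level 2: 28 − 20 = 8. low-tier stays.
Every type prefers its assigned level; separation holds.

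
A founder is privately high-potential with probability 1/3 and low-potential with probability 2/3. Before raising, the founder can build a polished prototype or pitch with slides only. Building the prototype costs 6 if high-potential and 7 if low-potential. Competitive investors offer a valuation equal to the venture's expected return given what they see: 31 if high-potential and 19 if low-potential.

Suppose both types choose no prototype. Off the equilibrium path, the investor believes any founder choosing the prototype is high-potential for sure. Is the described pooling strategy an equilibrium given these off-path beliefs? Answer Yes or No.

On path, the investor holds the prior and pays 1/3·31 + 2/3·19 = 23. Off path (the prototype), believing high-potential, it pays 31.
high-potential: no prototype nets 23; the prototype nets 31 − 6 = 25. high-potential would deviate.
low-potential: no prototype nets 23; the prototype nets 31 − 7 = 24. low-potential would deviate.
A type deviates, so pooling fails.

No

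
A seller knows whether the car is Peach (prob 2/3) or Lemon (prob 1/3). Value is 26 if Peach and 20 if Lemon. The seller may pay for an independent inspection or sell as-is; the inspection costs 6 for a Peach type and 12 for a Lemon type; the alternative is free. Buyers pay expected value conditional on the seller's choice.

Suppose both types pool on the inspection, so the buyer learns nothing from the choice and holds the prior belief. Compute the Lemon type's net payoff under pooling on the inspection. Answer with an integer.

Pooled price = 2/3·26 + 1/3·20 = 24.
Lemon pays cost 12 for the inspection, so net payoff = 24 − 12 = 12.

12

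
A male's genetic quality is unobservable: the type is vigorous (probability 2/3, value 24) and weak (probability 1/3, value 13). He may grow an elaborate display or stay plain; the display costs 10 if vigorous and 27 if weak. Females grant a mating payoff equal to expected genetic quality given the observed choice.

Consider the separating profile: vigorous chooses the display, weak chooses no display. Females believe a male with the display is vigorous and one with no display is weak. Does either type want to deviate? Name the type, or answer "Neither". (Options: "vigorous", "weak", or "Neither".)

Neither

The display pays 24; no display pays 13.
vigorous: assigned the display, nets 24 − 10 = 14; deviating to no display nets 13.
weak: assigned no display, nets 13; deviating to the display nets 24 − 27 = -3.
Both types strictly prefer their assigned action; no profitable deviation.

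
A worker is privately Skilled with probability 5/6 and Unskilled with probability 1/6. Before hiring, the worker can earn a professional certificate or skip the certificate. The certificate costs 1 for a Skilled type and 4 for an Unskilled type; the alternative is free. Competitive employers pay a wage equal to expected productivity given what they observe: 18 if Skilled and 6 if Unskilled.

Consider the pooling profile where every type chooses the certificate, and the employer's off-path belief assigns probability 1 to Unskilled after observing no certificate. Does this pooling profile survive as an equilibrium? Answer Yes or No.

Yes

On path, the employer holds the prior and pays 5/6·18 + 1/6·6 = 16. Off path (no certificate), believing Unskilled, it pays 6.
Skilled: the certificate nets 16 − 1 = 15; no certificate nets 6. Skilled stays.
Unskilled: the certificate nets 16 − 4 = 12; no certificate nets 6. Unskilled stays.
No type deviates, so pooling is sustained.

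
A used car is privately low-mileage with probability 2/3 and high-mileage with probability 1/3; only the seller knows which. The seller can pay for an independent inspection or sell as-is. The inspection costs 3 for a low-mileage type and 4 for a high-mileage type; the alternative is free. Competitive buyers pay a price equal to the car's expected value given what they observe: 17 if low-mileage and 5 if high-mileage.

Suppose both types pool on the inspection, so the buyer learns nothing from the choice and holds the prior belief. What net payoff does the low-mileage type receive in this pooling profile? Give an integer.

Pooled price = 2/3·17 + 1/3·5 = 13.
low-mileage pays cost 3 for the inspection, so net payoff = 13 − 3 = 10.

10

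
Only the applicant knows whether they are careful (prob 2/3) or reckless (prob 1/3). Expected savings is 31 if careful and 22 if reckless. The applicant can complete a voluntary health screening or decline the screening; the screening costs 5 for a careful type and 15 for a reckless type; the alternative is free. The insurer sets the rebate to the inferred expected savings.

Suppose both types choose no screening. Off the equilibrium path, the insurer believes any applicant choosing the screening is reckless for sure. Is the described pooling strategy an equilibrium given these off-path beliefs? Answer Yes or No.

On path, the insurer holds the prior and pays 2/3·31 + 1/3·22 = 28. Off path (the screening), believing reckless, it pays 22.
careful: no screening nets 28; the screening nets 22 − 5 = 17. careful stays.
reckless: no screening nets 28; the screening nets 22 − 15 = 7. reckless stays.
No type deviates, so pooling is sustained.

Yes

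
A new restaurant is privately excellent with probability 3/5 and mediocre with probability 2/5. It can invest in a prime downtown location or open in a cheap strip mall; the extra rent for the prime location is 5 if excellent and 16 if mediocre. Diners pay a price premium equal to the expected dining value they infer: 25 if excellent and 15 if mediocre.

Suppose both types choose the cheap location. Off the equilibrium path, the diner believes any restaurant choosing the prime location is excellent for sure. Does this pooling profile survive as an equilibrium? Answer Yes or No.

On path, the diner holds the prior and pays 3/5·25 + 2/5·15 = 21. Off path (the prime location), believing excellent, it pays 25.
excellent: the cheap location nets 21; the prime location nets 25 − 5 = 20. excellent stays.
mediocre: the cheap location nets 21; the prime location nets 25 − 16 = 9. mediocre stays.
No type deviates, so pooling is sustained.

Yes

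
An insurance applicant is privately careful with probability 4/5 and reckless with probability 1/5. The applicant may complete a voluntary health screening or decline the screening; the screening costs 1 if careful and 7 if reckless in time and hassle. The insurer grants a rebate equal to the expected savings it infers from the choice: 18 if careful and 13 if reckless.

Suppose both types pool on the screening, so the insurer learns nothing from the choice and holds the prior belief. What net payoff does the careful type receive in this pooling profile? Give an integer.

16

Pooled rebate = 4/5·18 + 1/5·13 = 17.
careful pays cost 1 for the screening, so net payoff = 17 − 1 = 16.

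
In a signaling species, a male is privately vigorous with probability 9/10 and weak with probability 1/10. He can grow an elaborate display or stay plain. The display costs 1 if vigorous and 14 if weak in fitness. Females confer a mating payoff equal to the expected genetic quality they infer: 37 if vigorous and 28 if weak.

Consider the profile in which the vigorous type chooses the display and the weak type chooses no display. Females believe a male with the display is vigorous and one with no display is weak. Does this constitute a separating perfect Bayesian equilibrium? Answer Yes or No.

Under these beliefs, the display earns mating payoff 37 and no display earns mating payoff 28.
vigorous: the display nets 37 − 1 = 36; no display nets 28. vigorous prefers the display.
weak: the display nets 37 − 14 = 23; no display nets 28. weak prefers no display.
Neither type deviates, so the separating profile is an equilibrium.

Yes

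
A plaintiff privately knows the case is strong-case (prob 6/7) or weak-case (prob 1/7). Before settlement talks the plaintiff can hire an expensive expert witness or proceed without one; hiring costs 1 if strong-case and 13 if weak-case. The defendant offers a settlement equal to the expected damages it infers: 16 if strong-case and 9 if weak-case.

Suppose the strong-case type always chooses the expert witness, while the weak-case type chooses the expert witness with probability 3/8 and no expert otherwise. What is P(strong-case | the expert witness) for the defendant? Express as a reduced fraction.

P(the expert witness) = (6/7)·1 + (1/7)·(3/8) = 51/56.
By Bayes' rule, P(strong-case | the expert witness) = (6/7) / (51/56) = 16/17.

16/17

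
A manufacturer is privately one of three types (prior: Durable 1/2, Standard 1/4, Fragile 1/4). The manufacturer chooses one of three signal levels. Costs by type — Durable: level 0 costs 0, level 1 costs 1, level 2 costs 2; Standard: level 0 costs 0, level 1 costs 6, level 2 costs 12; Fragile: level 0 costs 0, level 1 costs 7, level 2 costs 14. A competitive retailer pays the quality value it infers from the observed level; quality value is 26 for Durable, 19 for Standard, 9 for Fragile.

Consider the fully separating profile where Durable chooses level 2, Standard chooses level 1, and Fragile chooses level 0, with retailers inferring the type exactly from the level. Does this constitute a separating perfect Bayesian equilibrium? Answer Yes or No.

No

Separating prices: level 2 → 26, level 1 → 19, level 0 → 9.
Durable (assigned level 2): level 0: 9 − 0 = 9; level 1: 19 − 1 = 18; level 2: 26 − 2 = 24. Durable stays.
Standard (assigned level 1): level 0: 9 − 0 = 9; level 1: 19 − 6 = 13; level 2: 26 − 12 = 14. Standard prefers level 2.
Fragile (assigned level 0): level 0: 9 − 0 = 9; level 1: 19 − 7 = 12; level 2: 26 − 14 = 12. Fragile prefers level 1.
At least one type deviates; the separating profile fails.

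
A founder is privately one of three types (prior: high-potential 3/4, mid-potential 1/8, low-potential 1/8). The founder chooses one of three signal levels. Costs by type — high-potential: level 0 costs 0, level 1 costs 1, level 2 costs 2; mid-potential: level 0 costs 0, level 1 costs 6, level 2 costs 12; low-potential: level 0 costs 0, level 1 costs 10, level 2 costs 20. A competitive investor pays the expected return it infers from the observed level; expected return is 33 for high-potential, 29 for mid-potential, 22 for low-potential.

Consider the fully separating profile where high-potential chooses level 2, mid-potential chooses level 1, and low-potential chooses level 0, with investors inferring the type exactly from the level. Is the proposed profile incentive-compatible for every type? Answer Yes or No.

Separating valuations: level 2 → 33, level 1 → 29, level 0 → 22.
high-potential (assigned level 2): level 0: 22 − 0 = 22; level 1: 29 − 1 = 28; level 2: 33 − 2 = 31. high-potential stays.
mid-potential (assigned level 1): level 0: 22 − 0 = 22; level 1: 29 − 6 = 23; level 2: 33 − 12 = 21. mid-potential stays.
low-potential (assigned level 0): level 0: 22 − 0 = 22; level 1: 29 − 10 = 19; level 2: 33 − 20 = 13. low-potential stays.
Every type prefers its assigned level; separation holds.

Yes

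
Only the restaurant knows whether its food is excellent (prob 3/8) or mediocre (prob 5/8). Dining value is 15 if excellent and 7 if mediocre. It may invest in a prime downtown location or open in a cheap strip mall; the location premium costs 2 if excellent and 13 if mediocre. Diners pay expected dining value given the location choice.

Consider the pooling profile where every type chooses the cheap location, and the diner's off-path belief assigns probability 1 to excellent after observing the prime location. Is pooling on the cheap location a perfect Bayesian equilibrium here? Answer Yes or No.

On path, the diner holds the prior and pays 3/8·15 + 5/8·7 = 10. Off path (the prime location), believing excellent, it pays 15.
excellent: the cheap location nets 10; the prime location nets 15 − 2 = 13. excellent would deviate.
mediocre: the cheap location nets 10; the prime location nets 15 − 13 = 2. mediocre stays.
A type deviates, so pooling fails.

No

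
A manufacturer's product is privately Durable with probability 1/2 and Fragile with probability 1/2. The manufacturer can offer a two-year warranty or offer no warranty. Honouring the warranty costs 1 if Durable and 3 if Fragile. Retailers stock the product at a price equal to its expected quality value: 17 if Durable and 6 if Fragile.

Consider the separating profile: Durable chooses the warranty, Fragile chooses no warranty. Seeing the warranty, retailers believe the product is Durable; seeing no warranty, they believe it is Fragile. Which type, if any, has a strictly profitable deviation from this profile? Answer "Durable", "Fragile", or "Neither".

The warranty pays 17; no warranty pays 6.
Durable: assigned the warranty, nets 17 − 1 = 16; deviating to no warranty nets 6.
Fragile: assigned no warranty, nets 6; deviating to the warranty nets 17 − 3 = 14.
The Fragile type gains 8 by deviating.

Fragile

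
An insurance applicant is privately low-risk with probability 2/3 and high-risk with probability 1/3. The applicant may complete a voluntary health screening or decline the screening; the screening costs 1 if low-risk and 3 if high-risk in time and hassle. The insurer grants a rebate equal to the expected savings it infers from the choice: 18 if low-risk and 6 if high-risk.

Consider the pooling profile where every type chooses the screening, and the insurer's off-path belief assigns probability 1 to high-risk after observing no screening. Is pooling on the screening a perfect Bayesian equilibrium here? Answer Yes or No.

Yes

On path, the insurer holds the prior and pays 2/3·18 + 1/3·6 = 14. Off path (no screening), believing high-risk, it pays 6.
low-risk: the screening nets 14 − 1 = 13; no screening nets 6. low-risk stays.
high-risk: the screening nets 14 − 3 = 11; no screening nets 6. high-risk stays.
No type deviates, so pooling is sustained.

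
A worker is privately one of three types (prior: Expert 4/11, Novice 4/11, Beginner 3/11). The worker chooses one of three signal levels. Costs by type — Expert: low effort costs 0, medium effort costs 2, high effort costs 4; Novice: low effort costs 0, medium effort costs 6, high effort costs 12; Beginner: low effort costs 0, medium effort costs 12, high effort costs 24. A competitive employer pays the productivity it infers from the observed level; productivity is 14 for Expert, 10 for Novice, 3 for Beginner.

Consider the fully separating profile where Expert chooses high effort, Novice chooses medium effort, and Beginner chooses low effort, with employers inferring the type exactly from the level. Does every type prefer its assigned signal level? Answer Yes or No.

Separating wages: high effort → 14, medium effort → 10, low effort → 3.
Expert (assigned high effort): low effort: 3 − 0 = 3; medium effort: 10 − 2 = 8; high effort: 14 − 4 = 10. Expert stays.
Novice (assigned medium effort): low effort: 3 − 0 = 3; medium effort: 10 − 6 = 4; high effort: 14 − 12 = 2. Novice stays.
Beginner (assigned low effort): low effort: 3 − 0 = 3; medium effort: 10 − 12 = -2; high effort: 14 − 24 = -10. Beginner stays.
Every type prefers its assigned level; separation holds.

Yes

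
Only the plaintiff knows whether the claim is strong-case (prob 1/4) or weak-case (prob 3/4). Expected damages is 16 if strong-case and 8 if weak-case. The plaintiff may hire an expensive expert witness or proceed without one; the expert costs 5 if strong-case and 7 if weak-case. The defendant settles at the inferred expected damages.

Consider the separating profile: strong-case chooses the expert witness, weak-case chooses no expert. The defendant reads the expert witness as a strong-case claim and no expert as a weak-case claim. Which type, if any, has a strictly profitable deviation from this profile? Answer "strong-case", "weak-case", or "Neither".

weak-case

The expert witness pays 16; no expert pays 8.
strong-case: assigned the expert witness, nets 16 − 5 = 11; deviating to no expert nets 8.
weak-case: assigned no expert, nets 8; deviating to the expert witness nets 16 − 7 = 9.
The weak-case type gains 1 by deviating.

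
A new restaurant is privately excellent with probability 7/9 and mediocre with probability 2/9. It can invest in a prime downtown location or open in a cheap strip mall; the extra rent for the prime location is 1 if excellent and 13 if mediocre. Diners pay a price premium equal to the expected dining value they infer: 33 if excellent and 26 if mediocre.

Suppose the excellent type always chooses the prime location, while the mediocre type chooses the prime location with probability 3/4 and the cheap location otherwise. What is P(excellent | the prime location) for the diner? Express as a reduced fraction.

14/17

P(the prime location) = (7/9)·1 + (2/9)·(3/4) = 17/18.
By Bayes' rule, P(excellent | the prime location) = (7/9) / (17/18) = 14/17.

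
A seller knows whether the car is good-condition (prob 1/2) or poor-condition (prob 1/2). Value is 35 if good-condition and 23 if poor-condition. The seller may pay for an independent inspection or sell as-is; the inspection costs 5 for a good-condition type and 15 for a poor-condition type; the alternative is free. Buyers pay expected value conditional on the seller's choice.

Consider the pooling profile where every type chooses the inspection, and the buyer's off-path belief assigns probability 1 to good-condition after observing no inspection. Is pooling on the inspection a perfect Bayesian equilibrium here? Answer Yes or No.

On path, the buyer holds the prior and pays 1/2·35 + 1/2·23 = 29. Off path (no inspection), believing good-condition, it pays 35.
good-condition: the inspection nets 29 − 5 = 24; no inspection nets 35. good-condition would deviate.
poor-condition: the inspection nets 29 − 15 = 14; no inspection nets 35. poor-condition would deviate.
A type deviates, so pooling fails.

No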